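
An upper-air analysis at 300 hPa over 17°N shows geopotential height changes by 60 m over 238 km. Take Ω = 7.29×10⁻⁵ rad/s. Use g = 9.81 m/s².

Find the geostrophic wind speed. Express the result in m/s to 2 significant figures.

58 m/s

Coriolis parameter at 17°N:
f = 2Ω sin φ = 2 × 7.29×10⁻⁵ × sin 17° = 4.26×10⁻⁵ s⁻¹
Height gradient: |∂Z/∂n| = 60 m / 238000 m = 2.52×10⁻⁴
On a pressure surface, geostrophic balance gives V_g = (g/f)|∂Z/∂n|:
V_g = 9.81 × 2.52×10⁻⁴ / 4.26×10⁻⁵ = 58.0 m/s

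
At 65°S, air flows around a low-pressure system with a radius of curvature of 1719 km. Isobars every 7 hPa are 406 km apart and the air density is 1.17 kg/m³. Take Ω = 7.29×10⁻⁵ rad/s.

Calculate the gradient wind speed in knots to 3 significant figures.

20.7 knots

Coriolis parameter at 65°S:
f = 2Ω sin φ = 2 × 7.29×10⁻⁵ × sin 65° = 1.32×10⁻⁴ s⁻¹
Pressure gradient: |∂P/∂n| = 700 Pa / 406000 m = 1.72×10⁻³ Pa/m
Geostrophic speed: V_g = |∂P/∂n|/(fρ) = 1.72×10⁻³/(1.32×10⁻⁴ × 1.17) = 11.2 m/s
Around a low, centrifugal force acts outward with Coriolis, so pressure-gradient force balances both:
(1/ρ)|∂P/∂n| = fV + V²/R  →  V² + fR·V − fR·V_g = 0
With fR = 1.32×10⁻⁴ × 1719×10³ m = 227 m/s:
V = [−fR + √((fR)² + 4 fR V_g)]/2 = [−227 + √(227² + 4×227×11.2)]/2 = 10.7 m/s
Subgeostrophic (V < V_g = 11.2 m/s), as expected around a low.
Converting: 10.7 m/s × 1.944 = 20.7 knots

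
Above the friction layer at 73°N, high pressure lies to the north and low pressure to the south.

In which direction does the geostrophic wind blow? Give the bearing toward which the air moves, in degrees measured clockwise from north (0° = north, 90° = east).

The pressure-gradient force points toward the south (bearing 180°).
Geostrophic balance: in the Northern Hemisphere the Coriolis force deflects motion to the right, so the geostrophic wind blows 90° to the right of the pressure-gradient force (low pressure on the left).
Rotating 180° by 90° clockwise gives 270° — the wind blows toward the west.

270°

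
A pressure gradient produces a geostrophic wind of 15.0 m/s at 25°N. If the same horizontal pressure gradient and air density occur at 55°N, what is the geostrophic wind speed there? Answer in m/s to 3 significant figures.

7.74 m/s

With the same pressure gradient and density, V_g ∝ 1/f ∝ 1/sin φ.
V₂ = V₁ · sin φ₁ / sin φ₂ = 15.0 × sin 25° / sin 55°
V₂ = 15.0 × 0.4226/0.8192 = 7.74 m/s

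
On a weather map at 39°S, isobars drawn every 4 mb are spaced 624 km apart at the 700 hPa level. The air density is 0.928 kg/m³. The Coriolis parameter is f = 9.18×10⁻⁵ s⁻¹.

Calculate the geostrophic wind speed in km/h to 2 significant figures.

Pressure gradient: |∂P/∂n| = 400 Pa / 624000 m = 6.41×10⁻⁴ Pa/m
Geostrophic balance (pressure-gradient force = Coriolis force):
V_g = (1/(fρ)) |∂P/∂n| = 6.41×10⁻⁴ / (9.18×10⁻⁵ × 0.928) = 7.52 m/s
Converting: 7.52 m/s × 3.6 = 27 km/h

27 km/h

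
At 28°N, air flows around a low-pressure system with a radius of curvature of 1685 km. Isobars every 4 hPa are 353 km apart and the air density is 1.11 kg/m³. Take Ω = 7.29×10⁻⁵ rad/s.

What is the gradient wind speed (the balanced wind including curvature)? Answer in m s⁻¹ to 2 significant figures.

Coriolis parameter at 28°N:
f = 2Ω sin φ = 2 × 7.29×10⁻⁵ × sin 28° = 6.84×10⁻⁵ s⁻¹
Pressure gradient: |∂P/∂n| = 400 Pa / 353000 m = 1.13×10⁻³ Pa/m
Geostrophic speed: V_g = |∂P/∂n|/(fρ) = 1.13×10⁻³/(6.84×10⁻⁵ × 1.11) = 14.9 m/s
Around a low, centrifugal force acts outward with Coriolis, so pressure-gradient force balances both:
(1/ρ)|∂P/∂n| = fV + V²/R  →  V² + fR·V − fR·V_g = 0
With fR = 6.84×10⁻⁵ × 1685×10³ m = 115 m/s:
V = [−fR + √((fR)² + 4 fR V_g)]/2 = [−115 + √(115² + 4×115×14.9)]/2 = 13.4 m/s
Subgeostrophic (V < V_g = 14.9 m/s), as expected around a low.

13 m s⁻¹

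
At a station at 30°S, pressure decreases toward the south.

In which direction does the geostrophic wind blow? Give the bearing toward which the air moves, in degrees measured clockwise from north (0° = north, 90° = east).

The pressure-gradient force points toward the south (bearing 180°).
Geostrophic balance: in the Southern Hemisphere the Coriolis force deflects motion to the left, so the geostrophic wind blows 90° to the left of the pressure-gradient force (low pressure on the right).
Rotating 180° by 90° counterclockwise gives 090° — the wind blows toward the east.

090°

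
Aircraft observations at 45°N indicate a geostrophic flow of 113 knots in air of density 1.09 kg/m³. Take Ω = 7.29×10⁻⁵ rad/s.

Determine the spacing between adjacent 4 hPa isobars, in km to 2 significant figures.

61 km

Coriolis parameter at 45°N:
f = 2Ω sin φ = 2 × 7.29×10⁻⁵ × sin 45° = 1.03×10⁻⁴ s⁻¹
Wind speed in SI: 113 knots = 58.1 m/s
Geostrophic balance rearranged: |∂P/∂n| = f ρ V_g
|∂P/∂n| = 1.03×10⁻⁴ × 1.09 × 58.1 = 6.53×10⁻³ Pa/m
Isobar spacing: Δn = ΔP/|∂P/∂n| = 400 Pa / 6.53×10⁻³ Pa/m = 61231 m ≈ 61 km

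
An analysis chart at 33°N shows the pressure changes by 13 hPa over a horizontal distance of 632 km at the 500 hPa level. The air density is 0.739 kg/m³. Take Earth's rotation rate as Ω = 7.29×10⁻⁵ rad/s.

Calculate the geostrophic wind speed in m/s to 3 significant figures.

35.1 m/s

Coriolis parameter at 33°N:
f = 2Ω sin φ = 2 × 7.29×10⁻⁵ × sin 33° = 7.94×10⁻⁵ s⁻¹
Pressure gradient: |∂P/∂n| = 1300 Pa / 632000 m = 2.06×10⁻³ Pa/m
Geostrophic balance (pressure-gradient force = Coriolis force):
V_g = (1/(fρ)) |∂P/∂n| = 2.06×10⁻³ / (7.94×10⁻⁵ × 0.739) = 35.1 m/s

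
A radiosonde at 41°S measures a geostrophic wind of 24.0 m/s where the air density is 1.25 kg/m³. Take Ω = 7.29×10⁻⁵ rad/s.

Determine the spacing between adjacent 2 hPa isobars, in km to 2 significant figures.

70 km

Coriolis parameter at 41°S:
f = 2Ω sin φ = 2 × 7.29×10⁻⁵ × sin 41° = 9.57×10⁻⁵ s⁻¹
Geostrophic balance rearranged: |∂P/∂n| = f ρ V_g
|∂P/∂n| = 9.57×10⁻⁵ × 1.25 × 24.0 = 2.87×10⁻³ Pa/m
Isobar spacing: Δn = ΔP/|∂P/∂n| = 200 Pa / 2.87×10⁻³ Pa/m = 69696 m ≈ 70 km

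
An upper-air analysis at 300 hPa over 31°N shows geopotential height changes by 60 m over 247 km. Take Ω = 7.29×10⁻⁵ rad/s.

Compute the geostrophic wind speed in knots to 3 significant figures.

Coriolis parameter at 31°N:
f = 2Ω sin φ = 2 × 7.29×10⁻⁵ × sin 31° = 7.51×10⁻⁵ s⁻¹
Height gradient: |∂Z/∂n| = 60 m / 247000 m = 2.43×10⁻⁴
On a pressure surface, geostrophic balance gives V_g = (g/f)|∂Z/∂n|:
V_g = 9.81 × 2.43×10⁻⁴ / 7.51×10⁻⁵ = 31.7 m/s
Converting: 31.7 m/s × 1.944 = 61.7 knots

61.7 knots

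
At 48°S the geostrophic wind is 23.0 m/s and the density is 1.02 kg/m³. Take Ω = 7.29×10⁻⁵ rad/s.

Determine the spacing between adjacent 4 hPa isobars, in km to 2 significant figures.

160 km

Coriolis parameter at 48°S:
f = 2Ω sin φ = 2 × 7.29×10⁻⁵ × sin 48° = 1.08×10⁻⁴ s⁻¹
Geostrophic balance rearranged: |∂P/∂n| = f ρ V_g
|∂P/∂n| = 1.08×10⁻⁴ × 1.02 × 23.0 = 2.54×10⁻³ Pa/m
Isobar spacing: Δn = ΔP/|∂P/∂n| = 400 Pa / 2.54×10⁻³ Pa/m = 157362 m ≈ 160 km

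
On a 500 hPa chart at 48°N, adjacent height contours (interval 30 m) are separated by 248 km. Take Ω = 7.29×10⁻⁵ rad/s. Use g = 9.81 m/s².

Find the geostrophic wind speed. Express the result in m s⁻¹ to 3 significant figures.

11.0 m s⁻¹

Coriolis parameter at 48°N:
f = 2Ω sin φ = 2 × 7.29×10⁻⁵ × sin 48° = 1.08×10⁻⁴ s⁻¹
Height gradient: |∂Z/∂n| = 30 m / 248000 m = 1.21×10⁻⁴
On a pressure surface, geostrophic balance gives V_g = (g/f)|∂Z/∂n|:
V_g = 9.81 × 1.21×10⁻⁴ / 1.08×10⁻⁴ = 11.0 m/s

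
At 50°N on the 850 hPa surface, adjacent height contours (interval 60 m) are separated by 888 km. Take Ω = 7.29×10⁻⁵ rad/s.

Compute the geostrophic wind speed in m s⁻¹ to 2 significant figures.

Coriolis parameter at 50°N:
f = 2Ω sin φ = 2 × 7.29×10⁻⁵ × sin 50° = 1.12×10⁻⁴ s⁻¹
Height gradient: |∂Z/∂n| = 60 m / 888000 m = 6.76×10⁻⁵
On a pressure surface, geostrophic balance gives V_g = (g/f)|∂Z/∂n|:
V_g = 9.81 × 6.76×10⁻⁵ / 1.12×10⁻⁴ = 5.93 m/s

5.9 m s⁻¹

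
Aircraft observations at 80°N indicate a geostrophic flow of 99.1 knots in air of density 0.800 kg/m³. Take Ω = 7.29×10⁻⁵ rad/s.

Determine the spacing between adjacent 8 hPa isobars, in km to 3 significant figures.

Coriolis parameter at 80°N:
f = 2Ω sin φ = 2 × 7.29×10⁻⁵ × sin 80° = 1.44×10⁻⁴ s⁻¹
Wind speed in SI: 99.1 knots = 51.0 m/s
Geostrophic balance rearranged: |∂P/∂n| = f ρ V_g
|∂P/∂n| = 1.44×10⁻⁴ × 0.800 × 51.0 = 5.86×10⁻³ Pa/m
Isobar spacing: Δn = ΔP/|∂P/∂n| = 800 Pa / 5.86×10⁻³ Pa/m = 136609 m ≈ 137 km

137 km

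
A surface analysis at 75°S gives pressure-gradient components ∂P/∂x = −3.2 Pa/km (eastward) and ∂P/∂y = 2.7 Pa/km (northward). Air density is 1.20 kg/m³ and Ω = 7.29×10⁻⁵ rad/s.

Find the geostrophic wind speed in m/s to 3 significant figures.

24.8 m/s

Coriolis parameter at 75°S:
f = 2Ω sin φ = 2 × 7.29×10⁻⁵ × sin 75° = 1.41×10⁻⁴ s⁻¹
In the Southern Hemisphere f is negative: f = −1.41×10⁻⁴ s⁻¹.
Component geostrophic relations (x east, y north):
u_g = −(1/(fρ)) ∂P/∂y,  v_g = (1/(fρ)) ∂P/∂x
u_g = −(2.7×10⁻³)/(−1.41×10⁻⁴ × 1.20) = 16.0 m/s;  v_g = (−3.2×10⁻³)/(−1.41×10⁻⁴ × 1.20) = 18.9 m/s
|V_g| = √(u_g² + v_g²) = 24.8 m/s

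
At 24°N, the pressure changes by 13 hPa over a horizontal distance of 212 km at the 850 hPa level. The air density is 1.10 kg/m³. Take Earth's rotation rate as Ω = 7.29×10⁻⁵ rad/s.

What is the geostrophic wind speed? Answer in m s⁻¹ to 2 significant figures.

94 m s⁻¹

Coriolis parameter at 24°N:
f = 2Ω sin φ = 2 × 7.29×10⁻⁵ × sin 24° = 5.93×10⁻⁵ s⁻¹
Pressure gradient: |∂P/∂n| = 1300 Pa / 212000 m = 6.13×10⁻³ Pa/m
Geostrophic balance (pressure-gradient force = Coriolis force):
V_g = (1/(fρ)) |∂P/∂n| = 6.13×10⁻³ / (5.93×10⁻⁵ × 1.10) = 94.0 m/s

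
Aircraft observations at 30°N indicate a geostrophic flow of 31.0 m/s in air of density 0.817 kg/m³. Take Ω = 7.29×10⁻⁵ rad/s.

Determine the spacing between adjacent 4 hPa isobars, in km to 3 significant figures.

Coriolis parameter at 30°N:
f = 2Ω sin φ = 2 × 7.29×10⁻⁵ × sin 30° = 7.29×10⁻⁵ s⁻¹
Geostrophic balance rearranged: |∂P/∂n| = f ρ V_g
|∂P/∂n| = 7.29×10⁻⁵ × 0.817 × 31.0 = 1.85×10⁻³ Pa/m
Isobar spacing: Δn = ΔP/|∂P/∂n| = 400 Pa / 1.85×10⁻³ Pa/m = 216645 m ≈ 217 km

217 km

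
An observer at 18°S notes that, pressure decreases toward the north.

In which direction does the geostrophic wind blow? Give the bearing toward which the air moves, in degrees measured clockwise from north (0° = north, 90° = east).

The pressure-gradient force points toward the north (bearing 000°).
Geostrophic balance: in the Southern Hemisphere the Coriolis force deflects motion to the left, so the geostrophic wind blows 90° to the left of the pressure-gradient force (low pressure on the right).
Rotating 000° by 90° counterclockwise gives 270° — the wind blows toward the west.

270°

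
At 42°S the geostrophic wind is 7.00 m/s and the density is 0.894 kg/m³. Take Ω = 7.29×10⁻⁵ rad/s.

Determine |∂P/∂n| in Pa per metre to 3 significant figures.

Coriolis parameter at 42°S:
f = 2Ω sin φ = 2 × 7.29×10⁻⁵ × sin 42° = 9.76×10⁻⁵ s⁻¹
Geostrophic balance rearranged: |∂P/∂n| = f ρ V_g
|∂P/∂n| = 9.76×10⁻⁵ × 0.894 × 7.00 = 6.11×10⁻⁴ Pa/m

6.11×10⁻⁴ Pa/m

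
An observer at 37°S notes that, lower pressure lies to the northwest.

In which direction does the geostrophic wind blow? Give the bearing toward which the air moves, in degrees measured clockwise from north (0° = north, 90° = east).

225°

The pressure-gradient force points toward the northwest (bearing 315°).
Geostrophic balance: in the Southern Hemisphere the Coriolis force deflects motion to the left, so the geostrophic wind blows 90° to the left of the pressure-gradient force (low pressure on the right).
Rotating 315° by 90° counterclockwise gives 225° — the wind blows toward the southwest.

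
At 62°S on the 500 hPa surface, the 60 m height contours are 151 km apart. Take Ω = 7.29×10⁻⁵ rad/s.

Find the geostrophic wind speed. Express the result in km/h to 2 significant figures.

Coriolis parameter at 62°S:
f = 2Ω sin φ = 2 × 7.29×10⁻⁵ × sin 62° = 1.29×10⁻⁴ s⁻¹
Height gradient: |∂Z/∂n| = 60 m / 151000 m = 3.97×10⁻⁴
On a pressure surface, geostrophic balance gives V_g = (g/f)|∂Z/∂n|:
V_g = 9.81 × 3.97×10⁻⁴ / 1.29×10⁻⁴ = 30.3 m/s
Converting: 30.3 m/s × 3.6 = 110 km/h

110 km/h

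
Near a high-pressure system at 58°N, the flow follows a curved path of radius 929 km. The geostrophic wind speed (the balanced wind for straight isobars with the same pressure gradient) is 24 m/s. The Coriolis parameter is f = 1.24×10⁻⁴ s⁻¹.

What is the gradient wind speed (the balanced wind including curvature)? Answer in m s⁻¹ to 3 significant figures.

34.1 m s⁻¹

Around a high, pressure-gradient force acts outward with centrifugal, so Coriolis balances both:
fV = (1/ρ)|∂P/∂n| + V²/R  →  V² − fR·V + fR·V_g = 0
With fR = 1.24×10⁻⁴ × 929×10³ m = 115 m/s:
V = [fR − √((fR)² − 4 fR V_g)]/2 = [115 − √(115² − 4×115×24)]/2 = 34.1 m/s
Supergeostrophic (V > V_g = 24 m/s), as expected around a high.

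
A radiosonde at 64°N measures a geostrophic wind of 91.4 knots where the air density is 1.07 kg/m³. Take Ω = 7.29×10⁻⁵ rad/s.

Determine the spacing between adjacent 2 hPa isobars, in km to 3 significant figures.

Coriolis parameter at 64°N:
f = 2Ω sin φ = 2 × 7.29×10⁻⁵ × sin 64° = 1.31×10⁻⁴ s⁻¹
Wind speed in SI: 91.4 knots = 47.0 m/s
Geostrophic balance rearranged: |∂P/∂n| = f ρ V_g
|∂P/∂n| = 1.31×10⁻⁴ × 1.07 × 47.0 = 6.59×10⁻³ Pa/m
Isobar spacing: Δn = ΔP/|∂P/∂n| = 200 Pa / 6.59×10⁻³ Pa/m = 30335 m ≈ 30.3 km

30.3 km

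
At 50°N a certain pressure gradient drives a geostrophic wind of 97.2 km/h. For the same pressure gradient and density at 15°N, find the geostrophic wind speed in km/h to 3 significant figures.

288 km/h

With the same pressure gradient and density, V_g ∝ 1/f ∝ 1/sin φ.
V₂ = V₁ · sin φ₁ / sin φ₂ = 97.2 × sin 50° / sin 15°
V₂ = 97.2 × 0.7660/0.2588 = 288 km/h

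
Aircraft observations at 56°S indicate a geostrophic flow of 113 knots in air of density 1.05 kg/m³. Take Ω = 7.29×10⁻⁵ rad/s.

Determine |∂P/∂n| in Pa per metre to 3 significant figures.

7.38×10⁻³ Pa/m

Coriolis parameter at 56°S:
f = 2Ω sin φ = 2 × 7.29×10⁻⁵ × sin 56° = 1.21×10⁻⁴ s⁻¹
Wind speed in SI: 113 knots = 58.1 m/s
Geostrophic balance rearranged: |∂P/∂n| = f ρ V_g
|∂P/∂n| = 1.21×10⁻⁴ × 1.05 × 58.1 = 7.38×10⁻³ Pa/m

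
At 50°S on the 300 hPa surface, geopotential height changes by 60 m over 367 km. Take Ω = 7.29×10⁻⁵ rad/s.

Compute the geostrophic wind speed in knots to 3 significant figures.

Coriolis parameter at 50°S:
f = 2Ω sin φ = 2 × 7.29×10⁻⁵ × sin 50° = 1.12×10⁻⁴ s⁻¹
Height gradient: |∂Z/∂n| = 60 m / 367000 m = 1.63×10⁻⁴
On a pressure surface, geostrophic balance gives V_g = (g/f)|∂Z/∂n|:
V_g = 9.81 × 1.63×10⁻⁴ / 1.12×10⁻⁴ = 14.4 m/s
Converting: 14.4 m/s × 1.944 = 27.9 knots

27.9 knots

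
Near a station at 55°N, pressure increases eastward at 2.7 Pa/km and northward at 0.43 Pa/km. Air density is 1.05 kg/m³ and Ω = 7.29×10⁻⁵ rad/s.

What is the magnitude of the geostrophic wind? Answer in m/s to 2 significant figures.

22 m/s

Coriolis parameter at 55°N:
f = 2Ω sin φ = 2 × 7.29×10⁻⁵ × sin 55° = 1.19×10⁻⁴ s⁻¹
Component geostrophic relations (x east, y north):
u_g = −(1/(fρ)) ∂P/∂y,  v_g = (1/(fρ)) ∂P/∂x
u_g = −(0.43×10⁻³)/(1.19×10⁻⁴ × 1.05) = −3.43 m/s;  v_g = (2.7×10⁻³)/(1.19×10⁻⁴ × 1.05) = 21.5 m/s
|V_g| = √(u_g² + v_g²) = 21.8 m/s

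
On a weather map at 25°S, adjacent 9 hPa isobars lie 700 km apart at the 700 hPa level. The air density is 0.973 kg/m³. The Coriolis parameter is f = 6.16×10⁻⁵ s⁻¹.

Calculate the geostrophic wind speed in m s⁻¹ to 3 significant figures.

21.5 m s⁻¹

Pressure gradient: |∂P/∂n| = 900 Pa / 700000 m = 1.29×10⁻³ Pa/m
Geostrophic balance (pressure-gradient force = Coriolis force):
V_g = (1/(fρ)) |∂P/∂n| = 1.29×10⁻³ / (6.16×10⁻⁵ × 0.973) = 21.5 m/s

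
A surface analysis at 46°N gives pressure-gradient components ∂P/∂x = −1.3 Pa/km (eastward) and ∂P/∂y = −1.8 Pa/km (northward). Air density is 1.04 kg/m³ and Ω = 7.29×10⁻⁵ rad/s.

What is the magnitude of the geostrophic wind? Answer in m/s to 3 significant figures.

Coriolis parameter at 46°N:
f = 2Ω sin φ = 2 × 7.29×10⁻⁵ × sin 46° = 1.05×10⁻⁴ s⁻¹
Component geostrophic relations (x east, y north):
u_g = −(1/(fρ)) ∂P/∂y,  v_g = (1/(fρ)) ∂P/∂x
u_g = −(−1.8×10⁻³)/(1.05×10⁻⁴ × 1.04) = 16.5 m/s;  v_g = (−1.3×10⁻³)/(1.05×10⁻⁴ × 1.04) = −11.9 m/s
|V_g| = √(u_g² + v_g²) = 20.4 m/s

20.4 m/s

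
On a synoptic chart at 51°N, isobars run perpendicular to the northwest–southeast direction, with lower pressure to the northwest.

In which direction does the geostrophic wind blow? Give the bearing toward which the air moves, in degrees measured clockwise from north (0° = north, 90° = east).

The pressure-gradient force points toward the northwest (bearing 315°).
Geostrophic balance: in the Northern Hemisphere the Coriolis force deflects motion to the right, so the geostrophic wind blows 90° to the right of the pressure-gradient force (low pressure on the left).
Rotating 315° by 90° clockwise gives 045° — the wind blows toward the northeast.

045°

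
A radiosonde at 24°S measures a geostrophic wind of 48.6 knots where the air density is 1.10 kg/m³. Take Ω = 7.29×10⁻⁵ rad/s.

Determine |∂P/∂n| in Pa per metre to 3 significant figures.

1.63×10⁻³ Pa/m

Coriolis parameter at 24°S:
f = 2Ω sin φ = 2 × 7.29×10⁻⁵ × sin 24° = 5.93×10⁻⁵ s⁻¹
Wind speed in SI: 48.6 knots = 25.0 m/s
Geostrophic balance rearranged: |∂P/∂n| = f ρ V_g
|∂P/∂n| = 5.93×10⁻⁵ × 1.10 × 25.0 = 1.63×10⁻³ Pa/m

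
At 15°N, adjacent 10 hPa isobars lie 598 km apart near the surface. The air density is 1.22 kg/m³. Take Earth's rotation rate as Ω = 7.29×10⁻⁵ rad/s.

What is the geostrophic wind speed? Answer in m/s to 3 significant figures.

36.3 m/s

Coriolis parameter at 15°N:
f = 2Ω sin φ = 2 × 7.29×10⁻⁵ × sin 15° = 3.77×10⁻⁵ s⁻¹
Pressure gradient: |∂P/∂n| = 1000 Pa / 598000 m = 1.67×10⁻³ Pa/m
Geostrophic balance (pressure-gradient force = Coriolis force):
V_g = (1/(fρ)) |∂P/∂n| = 1.67×10⁻³ / (3.77×10⁻⁵ × 1.22) = 36.3 m/s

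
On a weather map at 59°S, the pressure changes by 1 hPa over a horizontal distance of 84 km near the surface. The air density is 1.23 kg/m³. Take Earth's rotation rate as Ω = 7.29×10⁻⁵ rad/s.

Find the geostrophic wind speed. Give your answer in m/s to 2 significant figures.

Coriolis parameter at 59°S:
f = 2Ω sin φ = 2 × 7.29×10⁻⁵ × sin 59° = 1.25×10⁻⁴ s⁻¹
Pressure gradient: |∂P/∂n| = 100 Pa / 84000 m = 1.19×10⁻³ Pa/m
Geostrophic balance (pressure-gradient force = Coriolis force):
V_g = (1/(fρ)) |∂P/∂n| = 1.19×10⁻³ / (1.25×10⁻⁴ × 1.23) = 7.74 m/s

7.7 m/s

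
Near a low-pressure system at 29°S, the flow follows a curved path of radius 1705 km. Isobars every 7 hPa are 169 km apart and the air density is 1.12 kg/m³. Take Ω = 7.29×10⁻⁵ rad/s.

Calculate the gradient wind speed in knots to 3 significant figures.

Coriolis parameter at 29°S:
f = 2Ω sin φ = 2 × 7.29×10⁻⁵ × sin 29° = 7.07×10⁻⁵ s⁻¹
Pressure gradient: |∂P/∂n| = 700 Pa / 169000 m = 4.14×10⁻³ Pa/m
Geostrophic speed: V_g = |∂P/∂n|/(fρ) = 4.14×10⁻³/(7.07×10⁻⁵ × 1.12) = 52.3 m/s
Around a low, centrifugal force acts outward with Coriolis, so pressure-gradient force balances both:
(1/ρ)|∂P/∂n| = fV + V²/R  →  V² + fR·V − fR·V_g = 0
With fR = 7.07×10⁻⁵ × 1705×10³ m = 121 m/s:
V = [−fR + √((fR)² + 4 fR V_g)]/2 = [−121 + √(121² + 4×121×52.3)]/2 = 39.4 m/s
Subgeostrophic (V < V_g = 52.3 m/s), as expected around a low.
Converting: 39.4 m/s × 1.944 = 76.6 knots

76.6 knots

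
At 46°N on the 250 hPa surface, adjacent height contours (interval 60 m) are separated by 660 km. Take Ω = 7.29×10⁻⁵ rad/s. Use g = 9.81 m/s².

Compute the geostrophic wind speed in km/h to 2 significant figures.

31 km/h

Coriolis parameter at 46°N:
f = 2Ω sin φ = 2 × 7.29×10⁻⁵ × sin 46° = 1.05×10⁻⁴ s⁻¹
Height gradient: |∂Z/∂n| = 60 m / 660000 m = 9.09×10⁻⁵
On a pressure surface, geostrophic balance gives V_g = (g/f)|∂Z/∂n|:
V_g = 9.81 × 9.09×10⁻⁵ / 1.05×10⁻⁴ = 8.50 m/s
Converting: 8.50 m/s × 3.6 = 31 km/h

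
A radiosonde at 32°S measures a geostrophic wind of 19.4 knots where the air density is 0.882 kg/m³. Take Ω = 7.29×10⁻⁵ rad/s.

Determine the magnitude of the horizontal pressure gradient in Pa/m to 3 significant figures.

6.80×10⁻⁴ Pa/m

Coriolis parameter at 32°S:
f = 2Ω sin φ = 2 × 7.29×10⁻⁵ × sin 32° = 7.73×10⁻⁵ s⁻¹
Wind speed in SI: 19.4 knots = 9.98 m/s
Geostrophic balance rearranged: |∂P/∂n| = f ρ V_g
|∂P/∂n| = 7.73×10⁻⁵ × 0.882 × 9.98 = 6.80×10⁻⁴ Pa/m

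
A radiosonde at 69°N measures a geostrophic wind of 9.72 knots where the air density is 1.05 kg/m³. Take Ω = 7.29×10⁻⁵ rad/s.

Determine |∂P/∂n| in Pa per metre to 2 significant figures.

7.1×10⁻⁴ Pa/m

Coriolis parameter at 69°N:
f = 2Ω sin φ = 2 × 7.29×10⁻⁵ × sin 69° = 1.36×10⁻⁴ s⁻¹
Wind speed in SI: 9.72 knots = 5.00 m/s
Geostrophic balance rearranged: |∂P/∂n| = f ρ V_g
|∂P/∂n| = 1.36×10⁻⁴ × 1.05 × 5.00 = 7.15×10⁻⁴ Pa/m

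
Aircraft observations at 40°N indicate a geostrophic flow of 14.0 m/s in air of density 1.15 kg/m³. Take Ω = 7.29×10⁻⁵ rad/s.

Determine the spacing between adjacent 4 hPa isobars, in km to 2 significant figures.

270 km

Coriolis parameter at 40°N:
f = 2Ω sin φ = 2 × 7.29×10⁻⁵ × sin 40° = 9.37×10⁻⁵ s⁻¹
Geostrophic balance rearranged: |∂P/∂n| = f ρ V_g
|∂P/∂n| = 9.37×10⁻⁵ × 1.15 × 14.0 = 1.51×10⁻³ Pa/m
Isobar spacing: Δn = ΔP/|∂P/∂n| = 400 Pa / 1.51×10⁻³ Pa/m = 265100 m ≈ 270 km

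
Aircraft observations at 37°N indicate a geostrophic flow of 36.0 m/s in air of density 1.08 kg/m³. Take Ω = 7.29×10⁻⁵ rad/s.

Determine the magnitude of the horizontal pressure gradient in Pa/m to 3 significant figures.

3.41×10⁻³ Pa/m

Coriolis parameter at 37°N:
f = 2Ω sin φ = 2 × 7.29×10⁻⁵ × sin 37° = 8.77×10⁻⁵ s⁻¹
Geostrophic balance rearranged: |∂P/∂n| = f ρ V_g
|∂P/∂n| = 8.77×10⁻⁵ × 1.08 × 36.0 = 3.41×10⁻³ Pa/m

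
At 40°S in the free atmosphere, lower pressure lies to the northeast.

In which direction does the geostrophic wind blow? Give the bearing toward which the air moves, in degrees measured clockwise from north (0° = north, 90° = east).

315°

The pressure-gradient force points toward the northeast (bearing 045°).
Geostrophic balance: in the Southern Hemisphere the Coriolis force deflects motion to the left, so the geostrophic wind blows 90° to the left of the pressure-gradient force (low pressure on the right).
Rotating 045° by 90° counterclockwise gives 315° — the wind blows toward the northwest.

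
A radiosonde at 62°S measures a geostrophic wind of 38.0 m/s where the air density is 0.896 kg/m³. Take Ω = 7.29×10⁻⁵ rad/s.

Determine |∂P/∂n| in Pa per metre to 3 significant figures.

4.38×10⁻³ Pa/m

Coriolis parameter at 62°S:
f = 2Ω sin φ = 2 × 7.29×10⁻⁵ × sin 62° = 1.29×10⁻⁴ s⁻¹
Geostrophic balance rearranged: |∂P/∂n| = f ρ V_g
|∂P/∂n| = 1.29×10⁻⁴ × 0.896 × 38.0 = 4.38×10⁻³ Pa/m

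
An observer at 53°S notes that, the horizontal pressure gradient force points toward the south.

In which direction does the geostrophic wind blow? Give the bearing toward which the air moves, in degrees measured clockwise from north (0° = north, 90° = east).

090°

The pressure-gradient force points toward the south (bearing 180°).
Geostrophic balance: in the Southern Hemisphere the Coriolis force deflects motion to the left, so the geostrophic wind blows 90° to the left of the pressure-gradient force (low pressure on the right).
Rotating 180° by 90° counterclockwise gives 090° — the wind blows toward the east.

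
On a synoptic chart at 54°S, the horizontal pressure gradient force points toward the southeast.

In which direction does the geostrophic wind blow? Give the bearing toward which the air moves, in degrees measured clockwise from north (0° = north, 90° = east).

045°

The pressure-gradient force points toward the southeast (bearing 135°).
Geostrophic balance: in the Southern Hemisphere the Coriolis force deflects motion to the left, so the geostrophic wind blows 90° to the left of the pressure-gradient force (low pressure on the right).
Rotating 135° by 90° counterclockwise gives 045° — the wind blows toward the northeast.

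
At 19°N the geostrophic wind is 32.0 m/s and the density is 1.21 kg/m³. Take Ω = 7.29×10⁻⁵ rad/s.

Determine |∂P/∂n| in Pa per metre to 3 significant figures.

1.84×10⁻³ Pa/m

Coriolis parameter at 19°N:
f = 2Ω sin φ = 2 × 7.29×10⁻⁵ × sin 19° = 4.75×10⁻⁵ s⁻¹
Geostrophic balance rearranged: |∂P/∂n| = f ρ V_g
|∂P/∂n| = 4.75×10⁻⁵ × 1.21 × 32.0 = 1.84×10⁻³ Pa/m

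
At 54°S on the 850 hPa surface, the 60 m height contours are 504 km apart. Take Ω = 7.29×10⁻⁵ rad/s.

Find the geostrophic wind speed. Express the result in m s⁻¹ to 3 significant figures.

Coriolis parameter at 54°S:
f = 2Ω sin φ = 2 × 7.29×10⁻⁵ × sin 54° = 1.18×10⁻⁴ s⁻¹
Height gradient: |∂Z/∂n| = 60 m / 504000 m = 1.19×10⁻⁴
On a pressure surface, geostrophic balance gives V_g = (g/f)|∂Z/∂n|:
V_g = 9.81 × 1.19×10⁻⁴ / 1.18×10⁻⁴ = 9.90 m/s

9.90 m s⁻¹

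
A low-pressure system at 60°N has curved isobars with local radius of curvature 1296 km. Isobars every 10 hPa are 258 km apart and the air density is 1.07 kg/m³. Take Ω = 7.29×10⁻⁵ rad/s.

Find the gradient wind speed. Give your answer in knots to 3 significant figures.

Coriolis parameter at 60°N:
f = 2Ω sin φ = 2 × 7.29×10⁻⁵ × sin 60° = 1.26×10⁻⁴ s⁻¹
Pressure gradient: |∂P/∂n| = 1000 Pa / 258000 m = 3.88×10⁻³ Pa/m
Geostrophic speed: V_g = |∂P/∂n|/(fρ) = 3.88×10⁻³/(1.26×10⁻⁴ × 1.07) = 28.7 m/s
Around a low, centrifugal force acts outward with Coriolis, so pressure-gradient force balances both:
(1/ρ)|∂P/∂n| = fV + V²/R  →  V² + fR·V − fR·V_g = 0
With fR = 1.26×10⁻⁴ × 1296×10³ m = 164 m/s:
V = [−fR + √((fR)² + 4 fR V_g)]/2 = [−164 + √(164² + 4×164×28.7)]/2 = 24.9 m/s
Subgeostrophic (V < V_g = 28.7 m/s), as expected around a low.
Converting: 24.9 m/s × 1.944 = 48.4 knots

48.4 knots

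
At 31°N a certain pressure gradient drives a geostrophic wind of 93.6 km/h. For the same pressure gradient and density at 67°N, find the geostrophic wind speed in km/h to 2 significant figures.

52 km/h

With the same pressure gradient and density, V_g ∝ 1/f ∝ 1/sin φ.
V₂ = V₁ · sin φ₁ / sin φ₂ = 93.6 × sin 31° / sin 67°
V₂ = 93.6 × 0.5150/0.9205 = 52 km/h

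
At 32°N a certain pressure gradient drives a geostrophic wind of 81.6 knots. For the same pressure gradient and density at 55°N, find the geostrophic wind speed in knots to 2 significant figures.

With the same pressure gradient and density, V_g ∝ 1/f ∝ 1/sin φ.
V₂ = V₁ · sin φ₁ / sin φ₂ = 81.6 × sin 32° / sin 55°
V₂ = 81.6 × 0.5299/0.8192 = 53 knots

53 knots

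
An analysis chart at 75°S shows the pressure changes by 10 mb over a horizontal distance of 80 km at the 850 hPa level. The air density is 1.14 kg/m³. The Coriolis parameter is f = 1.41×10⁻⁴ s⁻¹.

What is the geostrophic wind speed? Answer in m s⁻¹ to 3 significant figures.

77.8 m s⁻¹

Pressure gradient: |∂P/∂n| = 1000 Pa / 80000 m = 1.25×10⁻² Pa/m
Geostrophic balance (pressure-gradient force = Coriolis force):
V_g = (1/(fρ)) |∂P/∂n| = 1.25×10⁻² / (1.41×10⁻⁴ × 1.14) = 77.8 m/s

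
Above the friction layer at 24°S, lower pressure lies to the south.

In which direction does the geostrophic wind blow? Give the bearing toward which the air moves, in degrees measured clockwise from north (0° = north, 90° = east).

The pressure-gradient force points toward the south (bearing 180°).
Geostrophic balance: in the Southern Hemisphere the Coriolis force deflects motion to the left, so the geostrophic wind blows 90° to the left of the pressure-gradient force (low pressure on the right).
Rotating 180° by 90° counterclockwise gives 090° — the wind blows toward the east.

090°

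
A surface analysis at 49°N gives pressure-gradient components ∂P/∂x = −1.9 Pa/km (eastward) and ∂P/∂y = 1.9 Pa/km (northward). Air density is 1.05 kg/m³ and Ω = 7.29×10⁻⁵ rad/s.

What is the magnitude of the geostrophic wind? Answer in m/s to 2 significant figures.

Coriolis parameter at 49°N:
f = 2Ω sin φ = 2 × 7.29×10⁻⁵ × sin 49° = 1.10×10⁻⁴ s⁻¹
Component geostrophic relations (x east, y north):
u_g = −(1/(fρ)) ∂P/∂y,  v_g = (1/(fρ)) ∂P/∂x
u_g = −(1.9×10⁻³)/(1.10×10⁻⁴ × 1.05) = −16.4 m/s;  v_g = (−1.9×10⁻³)/(1.10×10⁻⁴ × 1.05) = −16.4 m/s
|V_g| = √(u_g² + v_g²) = 23.3 m/s

23 m/s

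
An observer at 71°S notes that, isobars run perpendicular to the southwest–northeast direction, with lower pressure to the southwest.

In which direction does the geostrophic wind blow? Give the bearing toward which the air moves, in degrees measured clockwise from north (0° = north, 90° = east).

The pressure-gradient force points toward the southwest (bearing 225°).
Geostrophic balance: in the Southern Hemisphere the Coriolis force deflects motion to the left, so the geostrophic wind blows 90° to the left of the pressure-gradient force (low pressure on the right).
Rotating 225° by 90° counterclockwise gives 135° — the wind blows toward the southeast.

135°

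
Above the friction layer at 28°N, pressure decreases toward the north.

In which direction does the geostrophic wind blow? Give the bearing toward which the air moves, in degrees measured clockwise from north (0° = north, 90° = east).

090°

The pressure-gradient force points toward the north (bearing 000°).
Geostrophic balance: in the Northern Hemisphere the Coriolis force deflects motion to the right, so the geostrophic wind blows 90° to the right of the pressure-gradient force (low pressure on the left).
Rotating 000° by 90° clockwise gives 090° — the wind blows toward the east.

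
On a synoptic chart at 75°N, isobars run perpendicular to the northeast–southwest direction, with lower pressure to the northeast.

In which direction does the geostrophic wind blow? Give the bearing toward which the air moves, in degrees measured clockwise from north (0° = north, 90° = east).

The pressure-gradient force points toward the northeast (bearing 045°).
Geostrophic balance: in the Northern Hemisphere the Coriolis force deflects motion to the right, so the geostrophic wind blows 90° to the right of the pressure-gradient force (low pressure on the left).
Rotating 045° by 90° clockwise gives 135° — the wind blows toward the southeast.

135°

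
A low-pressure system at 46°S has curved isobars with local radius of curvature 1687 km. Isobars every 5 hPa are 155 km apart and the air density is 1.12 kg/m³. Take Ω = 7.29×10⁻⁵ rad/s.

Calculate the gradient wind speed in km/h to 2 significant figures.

87 km/h

Coriolis parameter at 46°S:
f = 2Ω sin φ = 2 × 7.29×10⁻⁵ × sin 46° = 1.05×10⁻⁴ s⁻¹
Pressure gradient: |∂P/∂n| = 500 Pa / 155000 m = 3.23×10⁻³ Pa/m
Geostrophic speed: V_g = |∂P/∂n|/(fρ) = 3.23×10⁻³/(1.05×10⁻⁴ × 1.12) = 27.5 m/s
Around a low, centrifugal force acts outward with Coriolis, so pressure-gradient force balances both:
(1/ρ)|∂P/∂n| = fV + V²/R  →  V² + fR·V − fR·V_g = 0
With fR = 1.05×10⁻⁴ × 1687×10³ m = 177 m/s:
V = [−fR + √((fR)² + 4 fR V_g)]/2 = [−177 + √(177² + 4×177×27.5)]/2 = 24.2 m/s
Subgeostrophic (V < V_g = 27.5 m/s), as expected around a low.
Converting: 24.2 m/s × 3.6 = 87 km/h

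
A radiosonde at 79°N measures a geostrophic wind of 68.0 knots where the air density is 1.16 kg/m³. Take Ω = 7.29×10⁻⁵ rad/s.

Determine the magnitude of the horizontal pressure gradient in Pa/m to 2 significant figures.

Coriolis parameter at 79°N:
f = 2Ω sin φ = 2 × 7.29×10⁻⁵ × sin 79° = 1.43×10⁻⁴ s⁻¹
Wind speed in SI: 68.0 knots = 35.0 m/s
Geostrophic balance rearranged: |∂P/∂n| = f ρ V_g
|∂P/∂n| = 1.43×10⁻⁴ × 1.16 × 35.0 = 5.81×10⁻³ Pa/m

5.8×10⁻³ Pa/m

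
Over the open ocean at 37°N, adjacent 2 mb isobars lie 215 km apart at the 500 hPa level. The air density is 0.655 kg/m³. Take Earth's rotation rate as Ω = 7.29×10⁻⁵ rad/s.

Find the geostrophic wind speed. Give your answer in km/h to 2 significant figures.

Coriolis parameter at 37°N:
f = 2Ω sin φ = 2 × 7.29×10⁻⁵ × sin 37° = 8.77×10⁻⁵ s⁻¹
Pressure gradient: |∂P/∂n| = 200 Pa / 215000 m = 9.30×10⁻⁴ Pa/m
Geostrophic balance (pressure-gradient force = Coriolis force):
V_g = (1/(fρ)) |∂P/∂n| = 9.30×10⁻⁴ / (8.77×10⁻⁵ × 0.655) = 16.2 m/s
Converting: 16.2 m/s × 3.6 = 58 km/h

58 km/h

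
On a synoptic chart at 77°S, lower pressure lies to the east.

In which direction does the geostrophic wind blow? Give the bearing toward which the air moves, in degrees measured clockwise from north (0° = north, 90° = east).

000°

The pressure-gradient force points toward the east (bearing 090°).
Geostrophic balance: in the Southern Hemisphere the Coriolis force deflects motion to the left, so the geostrophic wind blows 90° to the left of the pressure-gradient force (low pressure on the right).
Rotating 090° by 90° counterclockwise gives 000° — the wind blows toward the north.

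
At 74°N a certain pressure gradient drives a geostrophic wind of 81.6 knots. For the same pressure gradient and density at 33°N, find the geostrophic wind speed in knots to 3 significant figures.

144 knots

With the same pressure gradient and density, V_g ∝ 1/f ∝ 1/sin φ.
V₂ = V₁ · sin φ₁ / sin φ₂ = 81.6 × sin 74° / sin 33°
V₂ = 81.6 × 0.9613/0.5446 = 144 knots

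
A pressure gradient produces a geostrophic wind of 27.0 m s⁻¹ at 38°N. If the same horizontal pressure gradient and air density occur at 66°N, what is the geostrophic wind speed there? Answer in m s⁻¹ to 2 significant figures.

18 m s⁻¹

With the same pressure gradient and density, V_g ∝ 1/f ∝ 1/sin φ.
V₂ = V₁ · sin φ₁ / sin φ₂ = 27.0 × sin 38° / sin 66°
V₂ = 27.0 × 0.6157/0.9135 = 18 m s⁻¹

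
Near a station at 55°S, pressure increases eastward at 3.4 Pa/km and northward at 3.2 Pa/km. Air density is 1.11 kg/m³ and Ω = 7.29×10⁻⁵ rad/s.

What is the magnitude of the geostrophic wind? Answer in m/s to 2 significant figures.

Coriolis parameter at 55°S:
f = 2Ω sin φ = 2 × 7.29×10⁻⁵ × sin 55° = 1.19×10⁻⁴ s⁻¹
In the Southern Hemisphere f is negative: f = −1.19×10⁻⁴ s⁻¹.
Component geostrophic relations (x east, y north):
u_g = −(1/(fρ)) ∂P/∂y,  v_g = (1/(fρ)) ∂P/∂x
u_g = −(3.2×10⁻³)/(−1.19×10⁻⁴ × 1.11) = 24.1 m/s;  v_g = (3.4×10⁻³)/(−1.19×10⁻⁴ × 1.11) = −25.6 m/s
|V_g| = √(u_g² + v_g²) = 35.2 m/s

35 m/s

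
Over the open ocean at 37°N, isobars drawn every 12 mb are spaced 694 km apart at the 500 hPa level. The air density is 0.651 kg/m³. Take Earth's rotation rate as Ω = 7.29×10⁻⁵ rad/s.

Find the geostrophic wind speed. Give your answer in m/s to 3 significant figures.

Coriolis parameter at 37°N:
f = 2Ω sin φ = 2 × 7.29×10⁻⁵ × sin 37° = 8.77×10⁻⁵ s⁻¹
Pressure gradient: |∂P/∂n| = 1200 Pa / 694000 m = 1.73×10⁻³ Pa/m
Geostrophic balance (pressure-gradient force = Coriolis force):
V_g = (1/(fρ)) |∂P/∂n| = 1.73×10⁻³ / (8.77×10⁻⁵ × 0.651) = 30.3 m/s

30.3 m/s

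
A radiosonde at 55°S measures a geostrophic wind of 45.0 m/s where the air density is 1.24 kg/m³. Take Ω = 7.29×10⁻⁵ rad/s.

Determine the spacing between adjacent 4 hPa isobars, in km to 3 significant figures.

60.0 km

Coriolis parameter at 55°S:
f = 2Ω sin φ = 2 × 7.29×10⁻⁵ × sin 55° = 1.19×10⁻⁴ s⁻¹
Geostrophic balance rearranged: |∂P/∂n| = f ρ V_g
|∂P/∂n| = 1.19×10⁻⁴ × 1.24 × 45.0 = 6.66×10⁻³ Pa/m
Isobar spacing: Δn = ΔP/|∂P/∂n| = 400 Pa / 6.66×10⁻³ Pa/m = 60021 m ≈ 60.0 km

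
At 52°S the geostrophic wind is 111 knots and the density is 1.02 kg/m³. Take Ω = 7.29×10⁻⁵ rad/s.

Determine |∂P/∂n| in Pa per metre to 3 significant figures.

6.69×10⁻³ Pa/m

Coriolis parameter at 52°S:
f = 2Ω sin φ = 2 × 7.29×10⁻⁵ × sin 52° = 1.15×10⁻⁴ s⁻¹
Wind speed in SI: 111 knots = 57.1 m/s
Geostrophic balance rearranged: |∂P/∂n| = f ρ V_g
|∂P/∂n| = 1.15×10⁻⁴ × 1.02 × 57.1 = 6.69×10⁻³ Pa/m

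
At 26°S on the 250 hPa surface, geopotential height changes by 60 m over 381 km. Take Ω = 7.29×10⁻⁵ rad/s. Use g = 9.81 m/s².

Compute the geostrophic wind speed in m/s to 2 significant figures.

Coriolis parameter at 26°S:
f = 2Ω sin φ = 2 × 7.29×10⁻⁵ × sin 26° = 6.39×10⁻⁵ s⁻¹
Height gradient: |∂Z/∂n| = 60 m / 381000 m = 1.57×10⁻⁴
On a pressure surface, geostrophic balance gives V_g = (g/f)|∂Z/∂n|:
V_g = 9.81 × 1.57×10⁻⁴ / 6.39×10⁻⁵ = 24.2 m/s

24 m/s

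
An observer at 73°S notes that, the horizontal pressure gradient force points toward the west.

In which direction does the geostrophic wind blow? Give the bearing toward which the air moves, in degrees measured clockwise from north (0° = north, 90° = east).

The pressure-gradient force points toward the west (bearing 270°).
Geostrophic balance: in the Southern Hemisphere the Coriolis force deflects motion to the left, so the geostrophic wind blows 90° to the left of the pressure-gradient force (low pressure on the right).
Rotating 270° by 90° counterclockwise gives 180° — the wind blows toward the south.

180°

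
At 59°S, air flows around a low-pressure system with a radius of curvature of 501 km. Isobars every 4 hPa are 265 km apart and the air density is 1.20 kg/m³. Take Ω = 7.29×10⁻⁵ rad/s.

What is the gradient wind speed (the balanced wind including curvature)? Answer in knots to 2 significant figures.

17 knots

Coriolis parameter at 59°S:
f = 2Ω sin φ = 2 × 7.29×10⁻⁵ × sin 59° = 1.25×10⁻⁴ s⁻¹
Pressure gradient: |∂P/∂n| = 400 Pa / 265000 m = 1.51×10⁻³ Pa/m
Geostrophic speed: V_g = |∂P/∂n|/(fρ) = 1.51×10⁻³/(1.25×10⁻⁴ × 1.20) = 10.1 m/s
Around a low, centrifugal force acts outward with Coriolis, so pressure-gradient force balances both:
(1/ρ)|∂P/∂n| = fV + V²/R  →  V² + fR·V − fR·V_g = 0
With fR = 1.25×10⁻⁴ × 501×10³ m = 62.6 m/s:
V = [−fR + √((fR)² + 4 fR V_g)]/2 = [−62.6 + √(62.6² + 4×62.6×10.1)]/2 = 8.82 m/s
Subgeostrophic (V < V_g = 10.1 m/s), as expected around a low.
Converting: 8.82 m/s × 1.944 = 17 knots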